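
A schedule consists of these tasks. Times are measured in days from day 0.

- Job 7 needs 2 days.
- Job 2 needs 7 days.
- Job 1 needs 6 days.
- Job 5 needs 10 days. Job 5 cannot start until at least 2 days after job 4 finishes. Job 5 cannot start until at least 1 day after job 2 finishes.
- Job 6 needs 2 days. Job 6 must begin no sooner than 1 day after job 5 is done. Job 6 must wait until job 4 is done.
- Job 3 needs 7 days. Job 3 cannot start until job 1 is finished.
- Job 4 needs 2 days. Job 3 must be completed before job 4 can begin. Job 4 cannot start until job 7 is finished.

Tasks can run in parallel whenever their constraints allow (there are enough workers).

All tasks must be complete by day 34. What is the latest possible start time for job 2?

Nothing follows job 6; the deadline of day 34 is its only limit. It must start by 34 − 2 = day 32.
Job 5 must finish before job 6 (must start by day 32, minus 1-day gap → day 31). With a 10-day duration, job 5 must start by 31 − 10 = day 21.
Job 2 must finish before job 5 (must start by day 21, minus 1-day gap → day 20). With a 7-day duration, job 2 must start by 20 − 7 = day 13.

13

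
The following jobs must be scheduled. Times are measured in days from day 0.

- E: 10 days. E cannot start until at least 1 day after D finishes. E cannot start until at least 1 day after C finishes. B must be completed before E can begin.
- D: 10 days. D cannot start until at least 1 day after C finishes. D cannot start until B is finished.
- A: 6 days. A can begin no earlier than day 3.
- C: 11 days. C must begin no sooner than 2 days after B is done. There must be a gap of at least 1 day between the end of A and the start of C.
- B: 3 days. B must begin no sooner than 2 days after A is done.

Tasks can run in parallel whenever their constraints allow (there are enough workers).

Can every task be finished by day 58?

A cannot begin until its own release at day 3. It runs from day 3 to 3 + 6 = day 9.
After A (finishes day 9, plus 2-day gap → day 11), B can start at day 11 and finishes at day 14.
C needs all of B (finishes day 14, plus 2-day gap → day 16); A (finishes day 9, plus 1-day gap → day 10). That puts its earliest start at day 16; it finishes at 16 + 11 = day 27.
D needs all of C (finishes day 27, plus 1-day gap → day 28); B (finishes day 14). That puts its earliest start at day 28; it finishes at 28 + 10 = day 38.
For E: D (finishes day 38, plus 1-day gap → day 39); C (finishes day 27, plus 1-day gap → day 28); B (finishes day 14). Taking the maximum gives a start of day 39, and it finishes at 39 + 10 = day 49.
Every task is finished by day 49, which is no later than the deadline of 58, so the schedule is feasible.

Yes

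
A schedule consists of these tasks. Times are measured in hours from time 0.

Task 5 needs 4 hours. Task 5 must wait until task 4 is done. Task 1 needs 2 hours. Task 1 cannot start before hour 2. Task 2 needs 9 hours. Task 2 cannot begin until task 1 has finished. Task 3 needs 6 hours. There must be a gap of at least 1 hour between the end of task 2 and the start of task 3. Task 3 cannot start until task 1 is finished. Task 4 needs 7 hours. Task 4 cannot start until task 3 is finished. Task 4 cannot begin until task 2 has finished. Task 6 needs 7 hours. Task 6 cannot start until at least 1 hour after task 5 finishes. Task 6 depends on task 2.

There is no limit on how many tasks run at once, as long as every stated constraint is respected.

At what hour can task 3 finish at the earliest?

20

Task 1 cannot begin until its own release at hour 2. It runs from hour 2 to 2 + 2 = hour 4.
After task 1 (finishes hour 4), task 2 can start at hour 4 and finishes at hour 13.
For task 3: task 2 (finishes hour 13, plus 1-hour gap → hour 14); task 1 (finishes hour 4). Taking the maximum gives a start of hour 14, and it finishes at 14 + 6 = hour 20.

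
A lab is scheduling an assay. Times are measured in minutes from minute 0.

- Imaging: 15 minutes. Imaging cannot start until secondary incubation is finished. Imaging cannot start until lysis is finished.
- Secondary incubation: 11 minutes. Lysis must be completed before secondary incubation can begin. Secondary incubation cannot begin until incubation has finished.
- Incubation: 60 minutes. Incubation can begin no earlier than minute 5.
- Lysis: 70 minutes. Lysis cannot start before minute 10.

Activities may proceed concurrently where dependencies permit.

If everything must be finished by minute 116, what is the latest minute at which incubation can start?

Nothing follows imaging; the deadline of minute 116 is its only limit. It must start by 116 − 15 = minute 101.
Secondary incubation has to be done before imaging (must start by minute 101). That means finishing by minute 101, i.e. starting by 101 − 11 = minute 90.
Incubation feeds into secondary incubation (must start by minute 90); so incubation must finish by minute 90 and therefore start by minute 30.

30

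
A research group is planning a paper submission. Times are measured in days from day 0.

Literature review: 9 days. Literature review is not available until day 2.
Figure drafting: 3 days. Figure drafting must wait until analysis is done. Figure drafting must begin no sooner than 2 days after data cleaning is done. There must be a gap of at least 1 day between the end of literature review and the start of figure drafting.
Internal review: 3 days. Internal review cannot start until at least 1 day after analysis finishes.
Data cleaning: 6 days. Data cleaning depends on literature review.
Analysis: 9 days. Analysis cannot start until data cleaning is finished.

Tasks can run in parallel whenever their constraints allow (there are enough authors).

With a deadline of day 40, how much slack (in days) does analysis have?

After its own release at day 2, literature review can start at day 2 and finishes at day 11.
Data cleaning cannot begin until literature review (finishes day 11). It runs from day 11 to 11 + 6 = day 17.
Analysis waits on data cleaning (finishes day 17), so it starts at day 17 and finishes at 17 + 9 = day 26.

Working backward from the deadline:
Figure drafting must finish by day 40; it takes 3 days, so it must start by 40 − 3 = day 37.
Nothing follows internal review; the deadline of day 40 is its only limit. It must start by 40 − 3 = day 37.
Analysis feeds figure drafting (must start by day 37); internal review (must start by day 37, minus 1-day gap → day 36). Taking the minimum, analysis must finish by day 36 and start by 36 − 9 = day 27.
So analysis can start as early as day 17 and as late as day 27, giving 27 − 17 = 10 days of slack.

10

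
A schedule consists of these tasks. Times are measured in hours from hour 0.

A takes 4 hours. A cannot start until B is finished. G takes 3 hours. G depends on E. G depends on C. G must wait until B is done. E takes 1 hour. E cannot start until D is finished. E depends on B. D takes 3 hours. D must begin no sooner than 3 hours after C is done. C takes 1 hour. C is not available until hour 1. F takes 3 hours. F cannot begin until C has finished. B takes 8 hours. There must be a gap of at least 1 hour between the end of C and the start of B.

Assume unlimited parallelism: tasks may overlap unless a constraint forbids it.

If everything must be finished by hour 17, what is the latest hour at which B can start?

A has no dependents, so it just needs to finish by hour 17. Starting by 17 − 4 = hour 13 achieves that.
G must finish by hour 17; it takes 3 hours, so it must start by 17 − 3 = hour 14.
E must finish before G (must start by hour 14). With a 1-hour duration, E must start by 14 − 1 = hour 13.
For B: A (must start by hour 13); E (must start by hour 13); G (must start by hour 14). The most restrictive is hour 13; with an 8-hour duration, B must start by hour 5.

5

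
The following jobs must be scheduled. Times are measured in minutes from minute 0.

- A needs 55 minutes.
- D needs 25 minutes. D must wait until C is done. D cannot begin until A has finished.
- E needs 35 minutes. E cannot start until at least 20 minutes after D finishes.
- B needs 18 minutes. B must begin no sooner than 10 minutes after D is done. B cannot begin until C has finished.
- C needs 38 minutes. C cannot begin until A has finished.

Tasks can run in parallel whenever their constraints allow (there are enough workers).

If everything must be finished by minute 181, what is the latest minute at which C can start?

63

B must finish by minute 181; it takes 18 minutes, so it must start by 181 − 18 = minute 163.
E has no dependents, so it just needs to finish by minute 181. Starting by 181 − 35 = minute 146 achieves that.
D must finish in time for B (must start by minute 163, minus 10-minute gap → minute 153); E (must start by minute 146, minus 20-minute gap → minute 126). The tightest is minute 126, so D must start by 126 − 25 = minute 101.
C feeds B (must start by minute 163); D (must start by minute 101). Taking the minimum, C must finish by minute 101 and start by 101 − 38 = minute 63.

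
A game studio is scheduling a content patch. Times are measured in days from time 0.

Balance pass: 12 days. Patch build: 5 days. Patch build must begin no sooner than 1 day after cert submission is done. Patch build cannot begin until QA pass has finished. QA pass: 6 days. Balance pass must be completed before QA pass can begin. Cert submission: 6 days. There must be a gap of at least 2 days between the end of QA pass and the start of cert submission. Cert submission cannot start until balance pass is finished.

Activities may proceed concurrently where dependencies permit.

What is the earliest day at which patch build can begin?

Balance pass can start immediately at day 0; it finishes at day 12.
QA pass cannot begin until balance pass (finishes day 12). It runs from day 12 to 12 + 6 = day 18.
Cert submission needs all of QA pass (finishes day 18, plus 2-day gap → day 20); balance pass (finishes day 12). That puts its earliest start at day 20; it finishes at 20 + 6 = day 26.
Patch build waits on cert submission (finishes day 26, plus 1-day gap → day 27); QA pass (finishes day 18). The latest of these is day 27, which is the earliest patch build can start.

27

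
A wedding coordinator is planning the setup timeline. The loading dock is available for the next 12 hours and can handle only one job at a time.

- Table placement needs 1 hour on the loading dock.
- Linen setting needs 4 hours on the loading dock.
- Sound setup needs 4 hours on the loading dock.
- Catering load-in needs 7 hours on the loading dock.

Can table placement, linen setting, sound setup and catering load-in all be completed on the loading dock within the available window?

No

Running back to back, the jobs need 1 + 4 + 4 + 7 = 16 hours on the loading dock.
Since 16 > 12, they cannot all fit.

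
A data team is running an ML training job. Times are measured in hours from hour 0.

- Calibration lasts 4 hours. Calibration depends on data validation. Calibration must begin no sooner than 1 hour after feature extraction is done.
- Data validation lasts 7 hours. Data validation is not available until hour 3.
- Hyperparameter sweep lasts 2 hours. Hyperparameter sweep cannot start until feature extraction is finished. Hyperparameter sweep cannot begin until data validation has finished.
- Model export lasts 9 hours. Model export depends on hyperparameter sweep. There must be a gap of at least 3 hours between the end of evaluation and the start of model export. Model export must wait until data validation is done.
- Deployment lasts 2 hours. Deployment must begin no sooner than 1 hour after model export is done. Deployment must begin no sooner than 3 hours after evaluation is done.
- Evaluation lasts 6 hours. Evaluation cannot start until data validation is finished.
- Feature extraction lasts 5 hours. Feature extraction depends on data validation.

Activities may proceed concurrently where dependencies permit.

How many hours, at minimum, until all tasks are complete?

31

Data validation waits on its own release at hour 3, so it starts at hour 3 and finishes at 3 + 7 = hour 10.
After data validation (finishes hour 10), evaluation can start at hour 10 and finishes at hour 16.
After data validation (finishes hour 10), feature extraction can start at hour 10 and finishes at hour 15.
For calibration: data validation (finishes hour 10); feature extraction (finishes hour 15, plus 1-hour gap → hour 16). Taking the maximum gives a start of hour 16, and it finishes at 16 + 4 = hour 20.
For hyperparameter sweep: feature extraction (finishes hour 15); data validation (finishes hour 10). Taking the maximum gives a start of hour 15, and it finishes at 15 + 2 = hour 17.
Model export has to wait for hyperparameter sweep (finishes hour 17); evaluation (finishes hour 16, plus 3-hour gap → hour 19); data validation (finishes hour 10). The latest of these is hour 19, so model export runs hour 19 to 19 + 9 = hour 28.
Deployment has to wait for model export (finishes hour 28, plus 1-hour gap → hour 29); evaluation (finishes hour 16, plus 3-hour gap → hour 19). The latest of these is hour 29, so deployment runs hour 29 to 29 + 2 = hour 31.
All tasks are finished once the last one completes. Finish times: Data validation at 10, Feature extraction at 15, Hyperparameter sweep at 17, Evaluation at 16, Calibration at 20, Model export at 28, Deployment at 31. The latest is hour 31.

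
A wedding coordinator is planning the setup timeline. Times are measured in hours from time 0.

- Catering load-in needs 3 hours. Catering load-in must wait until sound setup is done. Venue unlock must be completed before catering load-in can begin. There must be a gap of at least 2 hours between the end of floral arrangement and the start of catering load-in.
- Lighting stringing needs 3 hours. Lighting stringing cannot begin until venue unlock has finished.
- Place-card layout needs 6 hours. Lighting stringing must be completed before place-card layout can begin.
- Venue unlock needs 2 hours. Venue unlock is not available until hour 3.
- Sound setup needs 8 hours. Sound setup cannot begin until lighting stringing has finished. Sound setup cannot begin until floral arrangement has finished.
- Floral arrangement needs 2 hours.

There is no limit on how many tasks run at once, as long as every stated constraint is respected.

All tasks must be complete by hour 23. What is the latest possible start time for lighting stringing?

9

To finish by hour 23, catering load-in (duration 3) must start no later than hour 20.
Sound setup must finish before catering load-in (must start by hour 20). With an 8-hour duration, sound setup must start by 20 − 8 = hour 12.
To finish by hour 23, place-card layout (duration 6) must start no later than hour 17.
Lighting stringing must finish in time for sound setup (must start by hour 12); place-card layout (must start by hour 17). The tightest is hour 12, so lighting stringing must start by 12 − 3 = hour 9.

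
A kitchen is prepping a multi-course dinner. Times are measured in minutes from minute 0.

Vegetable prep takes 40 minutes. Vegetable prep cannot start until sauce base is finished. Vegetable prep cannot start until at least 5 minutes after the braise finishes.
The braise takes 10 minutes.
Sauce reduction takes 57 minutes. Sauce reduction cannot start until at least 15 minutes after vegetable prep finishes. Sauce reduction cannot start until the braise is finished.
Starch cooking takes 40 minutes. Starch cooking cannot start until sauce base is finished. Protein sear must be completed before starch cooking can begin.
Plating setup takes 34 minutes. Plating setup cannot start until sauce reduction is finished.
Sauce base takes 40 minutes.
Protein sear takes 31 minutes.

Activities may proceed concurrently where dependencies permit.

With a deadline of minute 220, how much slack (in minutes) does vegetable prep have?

34

The braise can start immediately at minute 0; it finishes at minute 10.
Nothing blocks sauce base, so it runs from minute 0 to minute 40.
Vegetable prep needs all of sauce base (finishes minute 40); the braise (finishes minute 10, plus 5-minute gap → minute 15). That puts its earliest start at minute 40; it finishes at 40 + 40 = minute 80.

Working backward from the deadline:
Plating setup must finish by minute 220; it takes 34 minutes, so it must start by 220 − 34 = minute 186.
Sauce reduction must finish before plating setup (must start by minute 186). With a 57-minute duration, sauce reduction must start by 186 − 57 = minute 129.
Since sauce reduction (must start by minute 129, minus 15-minute gap → minute 114) depends on it, vegetable prep must finish by minute 114. Backing off its 40-minute duration gives a latest start of minute 74.
So vegetable prep can start as early as minute 40 and as late as minute 74, giving 74 − 40 = 34 minutes of slack.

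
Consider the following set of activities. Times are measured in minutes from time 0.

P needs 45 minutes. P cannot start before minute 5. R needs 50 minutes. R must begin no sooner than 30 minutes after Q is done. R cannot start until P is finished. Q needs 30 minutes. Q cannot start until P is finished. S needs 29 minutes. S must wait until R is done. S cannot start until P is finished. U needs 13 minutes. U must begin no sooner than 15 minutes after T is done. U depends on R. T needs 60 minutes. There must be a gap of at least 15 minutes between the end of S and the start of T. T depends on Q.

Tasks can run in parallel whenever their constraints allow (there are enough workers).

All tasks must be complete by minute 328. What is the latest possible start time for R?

Nothing follows U; the deadline of minute 328 is its only limit. It must start by 328 − 13 = minute 315.
Since U (must start by minute 315, minus 15-minute gap → minute 300) depends on it, T must finish by minute 300. Backing off its 60-minute duration gives a latest start of minute 240.
Since T (must start by minute 240, minus 15-minute gap → minute 225) depends on it, S must finish by minute 225. Backing off its 29-minute duration gives a latest start of minute 196.
For R: S (must start by minute 196); U (must start by minute 315). The most restrictive is minute 196; with a 50-minute duration, R must start by minute 146.

146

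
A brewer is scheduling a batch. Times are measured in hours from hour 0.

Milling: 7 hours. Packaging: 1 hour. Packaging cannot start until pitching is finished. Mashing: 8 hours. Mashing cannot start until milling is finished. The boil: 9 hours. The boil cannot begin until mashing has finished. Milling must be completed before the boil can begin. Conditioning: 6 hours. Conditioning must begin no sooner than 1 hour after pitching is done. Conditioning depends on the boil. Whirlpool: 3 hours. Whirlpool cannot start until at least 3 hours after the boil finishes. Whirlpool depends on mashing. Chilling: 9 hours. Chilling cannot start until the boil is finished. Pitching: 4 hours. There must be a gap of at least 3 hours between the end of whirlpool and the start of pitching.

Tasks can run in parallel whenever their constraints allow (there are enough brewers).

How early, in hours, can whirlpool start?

Milling can start immediately at hour 0; it finishes at hour 7.
Mashing cannot begin until milling (finishes hour 7). It runs from hour 7 to 7 + 8 = hour 15.
The boil cannot start until mashing (finishes hour 15); milling (finishes hour 7). The controlling bound is hour 15, so the boil finishes at 15 + 9 = hour 24.
Whirlpool waits on the boil (finishes hour 24, plus 3-hour gap → hour 27); mashing (finishes hour 15). The latest of these is hour 27, which is the earliest whirlpool can start.

27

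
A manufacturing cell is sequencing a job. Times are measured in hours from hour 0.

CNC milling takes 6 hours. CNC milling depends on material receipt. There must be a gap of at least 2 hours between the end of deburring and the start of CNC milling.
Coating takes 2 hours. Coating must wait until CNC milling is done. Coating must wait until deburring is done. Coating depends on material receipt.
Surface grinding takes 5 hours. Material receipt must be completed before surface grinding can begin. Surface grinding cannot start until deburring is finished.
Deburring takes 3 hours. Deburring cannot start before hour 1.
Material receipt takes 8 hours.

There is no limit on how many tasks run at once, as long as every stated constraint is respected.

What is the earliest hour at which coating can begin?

14

Deburring cannot begin until its own release at hour 1. It runs from hour 1 to 1 + 3 = hour 4.
Material receipt has no prerequisites, so it starts at hour 0 and finishes at hour 8.
For CNC milling: material receipt (finishes hour 8); deburring (finishes hour 4, plus 2-hour gap → hour 6). Taking the maximum gives a start of hour 8, and it finishes at 8 + 6 = hour 14.
Coating waits on CNC milling (finishes hour 14); deburring (finishes hour 4); material receipt (finishes hour 8). The latest of these is hour 14, which is the earliest coating can start.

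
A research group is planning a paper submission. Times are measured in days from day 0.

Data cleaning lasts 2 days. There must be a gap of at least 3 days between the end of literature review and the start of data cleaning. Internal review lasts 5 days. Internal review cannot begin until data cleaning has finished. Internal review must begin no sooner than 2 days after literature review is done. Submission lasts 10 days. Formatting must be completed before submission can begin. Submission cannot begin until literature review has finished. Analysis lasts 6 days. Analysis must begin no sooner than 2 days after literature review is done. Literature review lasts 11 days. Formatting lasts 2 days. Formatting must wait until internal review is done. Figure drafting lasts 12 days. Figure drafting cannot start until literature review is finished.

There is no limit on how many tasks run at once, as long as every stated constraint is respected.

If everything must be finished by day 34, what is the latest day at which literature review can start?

1

To finish by day 34, submission (duration 10) must start no later than day 24.
Since submission (must start by day 24) depends on it, formatting must finish by day 24. Backing off its 2-day duration gives a latest start of day 22.
Since formatting (must start by day 22) depends on it, internal review must finish by day 22. Backing off its 5-day duration gives a latest start of day 17.
Data cleaning must finish before internal review (must start by day 17). With a 2-day duration, data cleaning must start by 17 − 2 = day 15.
Analysis must finish by day 34; it takes 6 days, so it must start by 34 − 6 = day 28.
Figure drafting has no dependents, so it just needs to finish by day 34. Starting by 34 − 12 = day 22 achieves that.
Literature review feeds data cleaning (must start by day 15, minus 3-day gap → day 12); analysis (must start by day 28, minus 2-day gap → day 26); figure drafting (must start by day 22); internal review (must start by day 17, minus 2-day gap → day 15); submission (must start by day 24). Taking the minimum, literature review must finish by day 12 and start by 12 − 11 = day 1.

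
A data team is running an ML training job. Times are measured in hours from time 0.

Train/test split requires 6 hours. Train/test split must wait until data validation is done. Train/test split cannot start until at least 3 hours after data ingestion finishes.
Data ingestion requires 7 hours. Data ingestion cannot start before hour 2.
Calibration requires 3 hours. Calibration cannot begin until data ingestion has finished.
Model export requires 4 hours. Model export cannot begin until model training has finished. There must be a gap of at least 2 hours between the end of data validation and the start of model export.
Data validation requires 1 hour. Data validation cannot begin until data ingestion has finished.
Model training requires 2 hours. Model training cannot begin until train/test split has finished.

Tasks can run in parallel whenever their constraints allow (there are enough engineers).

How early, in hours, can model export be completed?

After its own release at hour 2, data ingestion can start at hour 2 and finishes at hour 9.
Data validation cannot begin until data ingestion (finishes hour 9). It runs from hour 9 to 9 + 1 = hour 10.
Train/test split has to wait for data validation (finishes hour 10); data ingestion (finishes hour 9, plus 3-hour gap → hour 12). The latest of these is hour 12, so train/test split runs hour 12 to 12 + 6 = hour 18.
Model training cannot begin until train/test split (finishes hour 18). It runs from hour 18 to 18 + 2 = hour 20.
Model export has to wait for model training (finishes hour 20); data validation (finishes hour 10, plus 2-hour gap → hour 12). The latest of these is hour 20, so model export runs hour 20 to 20 + 4 = hour 24.

24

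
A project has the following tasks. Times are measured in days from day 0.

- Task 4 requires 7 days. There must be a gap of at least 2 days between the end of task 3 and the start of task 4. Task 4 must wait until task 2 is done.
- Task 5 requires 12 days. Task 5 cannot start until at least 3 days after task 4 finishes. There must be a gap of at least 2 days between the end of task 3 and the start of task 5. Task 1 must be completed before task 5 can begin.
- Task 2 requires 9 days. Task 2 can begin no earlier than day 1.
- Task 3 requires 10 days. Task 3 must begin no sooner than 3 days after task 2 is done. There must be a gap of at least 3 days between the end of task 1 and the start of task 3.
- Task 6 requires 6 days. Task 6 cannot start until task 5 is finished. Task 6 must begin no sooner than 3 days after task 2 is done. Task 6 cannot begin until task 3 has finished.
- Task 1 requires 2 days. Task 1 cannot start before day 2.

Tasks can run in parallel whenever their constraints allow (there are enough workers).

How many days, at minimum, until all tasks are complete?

53

Task 2 cannot begin until its own release at day 1. It runs from day 1 to 1 + 9 = day 10.
After its own release at day 2, task 1 can start at day 2 and finishes at day 4.
Task 3 needs all of task 2 (finishes day 10, plus 3-day gap → day 13); task 1 (finishes day 4, plus 3-day gap → day 7). That puts its earliest start at day 13; it finishes at 13 + 10 = day 23.
Task 4 cannot start until task 3 (finishes day 23, plus 2-day gap → day 25); task 2 (finishes day 10). The controlling bound is day 25, so task 4 finishes at 25 + 7 = day 32.
Task 5 needs all of task 4 (finishes day 32, plus 3-day gap → day 35); task 3 (finishes day 23, plus 2-day gap → day 25); task 1 (finishes day 4). That puts its earliest start at day 35; it finishes at 35 + 12 = day 47.
For task 6: task 5 (finishes day 47); task 2 (finishes day 10, plus 3-day gap → day 13); task 3 (finishes day 23). Taking the maximum gives a start of day 47, and it finishes at 47 + 6 = day 53.
All tasks are finished once the last one completes. Finish times: Task 1 at 4, Task 2 at 10, Task 3 at 23, Task 4 at 32, Task 5 at 47, Task 6 at 53. The latest is day 53.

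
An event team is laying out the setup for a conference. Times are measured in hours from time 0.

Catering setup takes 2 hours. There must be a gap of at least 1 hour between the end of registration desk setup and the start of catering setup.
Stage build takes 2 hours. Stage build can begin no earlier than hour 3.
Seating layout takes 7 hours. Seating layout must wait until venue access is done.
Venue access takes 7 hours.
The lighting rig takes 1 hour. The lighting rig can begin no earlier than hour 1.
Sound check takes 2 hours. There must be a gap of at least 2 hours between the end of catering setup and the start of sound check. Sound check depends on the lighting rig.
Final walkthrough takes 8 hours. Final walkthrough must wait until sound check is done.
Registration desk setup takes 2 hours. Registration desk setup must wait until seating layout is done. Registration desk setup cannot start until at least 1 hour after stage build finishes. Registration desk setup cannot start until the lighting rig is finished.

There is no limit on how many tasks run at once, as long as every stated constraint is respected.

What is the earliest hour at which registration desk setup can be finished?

The lighting rig waits on its own release at hour 1, so it starts at hour 1 and finishes at 1 + 1 = hour 2.
After its own release at hour 3, stage build can start at hour 3 and finishes at hour 5.
Venue access has no prerequisites, so it starts at hour 0 and finishes at hour 7.
After venue access (finishes hour 7), seating layout can start at hour 7 and finishes at hour 14.
For registration desk setup: seating layout (finishes hour 14); stage build (finishes hour 5, plus 1-hour gap → hour 6); the lighting rig (finishes hour 2). Taking the maximum gives a start of hour 14, and it finishes at 14 + 2 = hour 16.

16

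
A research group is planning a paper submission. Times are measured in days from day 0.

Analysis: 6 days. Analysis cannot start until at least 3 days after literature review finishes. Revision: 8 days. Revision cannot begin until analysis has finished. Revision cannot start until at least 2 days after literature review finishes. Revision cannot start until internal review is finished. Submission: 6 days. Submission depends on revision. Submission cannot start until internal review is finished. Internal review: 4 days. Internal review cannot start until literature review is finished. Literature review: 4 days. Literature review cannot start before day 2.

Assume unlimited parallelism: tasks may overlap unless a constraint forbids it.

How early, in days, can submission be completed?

29

Literature review waits on its own release at day 2, so it starts at day 2 and finishes at 2 + 4 = day 6.
Internal review waits on literature review (finishes day 6), so it starts at day 6 and finishes at 6 + 4 = day 10.
Analysis cannot begin until literature review (finishes day 6, plus 3-day gap → day 9). It runs from day 9 to 9 + 6 = day 15.
Revision needs all of analysis (finishes day 15); literature review (finishes day 6, plus 2-day gap → day 8); internal review (finishes day 10). That puts its earliest start at day 15; it finishes at 15 + 8 = day 23.
Submission has to wait for revision (finishes day 23); internal review (finishes day 10). The latest of these is day 23, so submission runs day 23 to 23 + 6 = day 29.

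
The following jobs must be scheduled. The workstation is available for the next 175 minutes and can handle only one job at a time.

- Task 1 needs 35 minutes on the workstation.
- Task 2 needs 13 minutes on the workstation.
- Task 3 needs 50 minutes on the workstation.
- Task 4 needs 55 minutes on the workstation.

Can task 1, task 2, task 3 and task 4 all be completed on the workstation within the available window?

Running back to back, the jobs need 35 + 13 + 50 + 55 = 153 minutes on the workstation.
Since 153 ≤ 175, they fit within the window.

Yes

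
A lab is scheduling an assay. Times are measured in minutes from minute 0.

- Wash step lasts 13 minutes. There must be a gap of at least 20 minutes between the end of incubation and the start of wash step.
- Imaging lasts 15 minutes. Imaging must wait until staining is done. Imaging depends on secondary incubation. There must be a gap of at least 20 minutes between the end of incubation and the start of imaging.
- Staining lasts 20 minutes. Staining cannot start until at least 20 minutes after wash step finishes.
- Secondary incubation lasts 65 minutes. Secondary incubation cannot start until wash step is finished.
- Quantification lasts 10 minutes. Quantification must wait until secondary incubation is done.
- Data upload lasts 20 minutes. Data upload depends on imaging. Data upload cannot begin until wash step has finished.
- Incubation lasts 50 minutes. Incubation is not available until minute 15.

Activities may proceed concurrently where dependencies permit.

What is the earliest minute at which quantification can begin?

After its own release at minute 15, incubation can start at minute 15 and finishes at minute 65.
After incubation (finishes minute 65, plus 20-minute gap → minute 85), wash step can start at minute 85 and finishes at minute 98.
After wash step (finishes minute 98), secondary incubation can start at minute 98 and finishes at minute 163.
Quantification waits on secondary incubation (finishes minute 163), so the earliest it can start is minute 163.

163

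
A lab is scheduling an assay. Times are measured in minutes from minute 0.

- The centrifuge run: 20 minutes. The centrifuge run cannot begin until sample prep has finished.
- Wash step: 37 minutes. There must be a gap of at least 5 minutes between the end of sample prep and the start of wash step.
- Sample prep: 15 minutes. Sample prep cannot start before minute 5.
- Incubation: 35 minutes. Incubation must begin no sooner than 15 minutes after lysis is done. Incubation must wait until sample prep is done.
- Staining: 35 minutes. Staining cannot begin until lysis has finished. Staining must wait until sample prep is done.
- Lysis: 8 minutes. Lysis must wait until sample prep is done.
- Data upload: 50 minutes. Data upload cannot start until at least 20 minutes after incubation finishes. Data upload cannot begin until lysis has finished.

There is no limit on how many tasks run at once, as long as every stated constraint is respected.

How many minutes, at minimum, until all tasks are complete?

Sample prep cannot begin until its own release at minute 5. It runs from minute 5 to 5 + 15 = minute 20.
Wash step waits on sample prep (finishes minute 20, plus 5-minute gap → minute 25), so it starts at minute 25 and finishes at 25 + 37 = minute 62.
After sample prep (finishes minute 20), the centrifuge run can start at minute 20 and finishes at minute 40.
Lysis cannot begin until sample prep (finishes minute 20). It runs from minute 20 to 20 + 8 = minute 28.
Staining needs all of lysis (finishes minute 28); sample prep (finishes minute 20). That puts its earliest start at minute 28; it finishes at 28 + 35 = minute 63.
Incubation needs all of lysis (finishes minute 28, plus 15-minute gap → minute 43); sample prep (finishes minute 20). That puts its earliest start at minute 43; it finishes at 43 + 35 = minute 78.
Data upload cannot start until incubation (finishes minute 78, plus 20-minute gap → minute 98); lysis (finishes minute 28). The controlling bound is minute 98, so data upload finishes at 98 + 50 = minute 148.
All tasks are finished once the last one completes. Finish times: Sample prep at 20, Lysis at 28, Incubation at 78, The centrifuge run at 40, Wash step at 62, Staining at 63, Data upload at 148. The latest is minute 148.

148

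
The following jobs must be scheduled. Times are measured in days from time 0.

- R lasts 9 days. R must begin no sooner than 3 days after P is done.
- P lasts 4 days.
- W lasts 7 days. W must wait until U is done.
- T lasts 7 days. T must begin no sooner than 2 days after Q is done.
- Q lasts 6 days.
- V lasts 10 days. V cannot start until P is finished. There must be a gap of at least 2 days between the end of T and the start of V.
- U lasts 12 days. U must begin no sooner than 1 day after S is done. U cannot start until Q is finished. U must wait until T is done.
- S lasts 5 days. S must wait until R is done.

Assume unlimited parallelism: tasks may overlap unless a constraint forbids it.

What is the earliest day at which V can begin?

17

Q can start immediately at day 0; it finishes at day 6.
After Q (finishes day 6, plus 2-day gap → day 8), T can start at day 8 and finishes at day 15.
Nothing blocks P, so it runs from day 0 to day 4.
V waits on P (finishes day 4); T (finishes day 15, plus 2-day gap → day 17). The latest of these is day 17, which is the earliest V can start.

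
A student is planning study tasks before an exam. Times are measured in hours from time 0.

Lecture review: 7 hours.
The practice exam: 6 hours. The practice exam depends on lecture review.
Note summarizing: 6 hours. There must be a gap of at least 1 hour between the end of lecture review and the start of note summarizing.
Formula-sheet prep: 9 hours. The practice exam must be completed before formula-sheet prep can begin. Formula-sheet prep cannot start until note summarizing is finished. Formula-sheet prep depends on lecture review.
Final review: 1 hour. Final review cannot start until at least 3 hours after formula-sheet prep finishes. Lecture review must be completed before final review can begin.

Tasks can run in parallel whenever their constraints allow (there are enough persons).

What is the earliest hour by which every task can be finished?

Lecture review has no prerequisites, so it starts at hour 0 and finishes at hour 7.
Note summarizing cannot begin until lecture review (finishes hour 7, plus 1-hour gap → hour 8). It runs from hour 8 to 8 + 6 = hour 14.
The practice exam waits on lecture review (finishes hour 7), so it starts at hour 7 and finishes at 7 + 6 = hour 13.
Formula-sheet prep needs all of the practice exam (finishes hour 13); note summarizing (finishes hour 14); lecture review (finishes hour 7). That puts its earliest start at hour 14; it finishes at 14 + 9 = hour 23.
Final review has to wait for formula-sheet prep (finishes hour 23, plus 3-hour gap → hour 26); lecture review (finishes hour 7). The latest of these is hour 26, so final review runs hour 26 to 26 + 1 = hour 27.
All tasks are finished once the last one completes. Finish times: Lecture review at 7, The practice exam at 13, Note summarizing at 14, Formula-sheet prep at 23, Final review at 27. The latest is hour 27.

27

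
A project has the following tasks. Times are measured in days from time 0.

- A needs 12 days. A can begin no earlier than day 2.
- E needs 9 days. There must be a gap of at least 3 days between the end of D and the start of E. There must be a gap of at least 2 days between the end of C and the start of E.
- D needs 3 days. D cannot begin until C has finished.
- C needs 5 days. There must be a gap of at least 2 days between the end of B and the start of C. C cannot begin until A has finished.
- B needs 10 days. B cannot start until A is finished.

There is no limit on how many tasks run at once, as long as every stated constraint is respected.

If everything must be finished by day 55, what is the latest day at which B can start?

23

E has no dependents, so it just needs to finish by day 55. Starting by 55 − 9 = day 46 achieves that.
Since E (must start by day 46, minus 3-day gap → day 43) depends on it, D must finish by day 43. Backing off its 3-day duration gives a latest start of day 40.
C feeds D (must start by day 40); E (must start by day 46, minus 2-day gap → day 44). Taking the minimum, C must finish by day 40 and start by 40 − 5 = day 35.
B must finish before C (must start by day 35, minus 2-day gap → day 33). With a 10-day duration, B must start by 33 − 10 = day 23.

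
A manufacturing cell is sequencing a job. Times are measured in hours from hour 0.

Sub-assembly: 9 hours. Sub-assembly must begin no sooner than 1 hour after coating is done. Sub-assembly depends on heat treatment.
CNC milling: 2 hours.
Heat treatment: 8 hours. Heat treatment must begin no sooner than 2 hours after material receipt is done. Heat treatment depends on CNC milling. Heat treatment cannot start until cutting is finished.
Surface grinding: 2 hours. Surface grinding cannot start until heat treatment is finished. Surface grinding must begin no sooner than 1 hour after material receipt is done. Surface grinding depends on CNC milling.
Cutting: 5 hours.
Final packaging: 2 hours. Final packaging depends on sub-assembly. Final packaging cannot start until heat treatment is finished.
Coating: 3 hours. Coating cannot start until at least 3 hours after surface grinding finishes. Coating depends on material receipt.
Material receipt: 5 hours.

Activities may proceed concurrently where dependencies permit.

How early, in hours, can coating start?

CNC milling can start immediately at hour 0; it finishes at hour 2.
Cutting can start immediately at hour 0; it finishes at hour 5.
Material receipt can start immediately at hour 0; it finishes at hour 5.
Heat treatment cannot start until material receipt (finishes hour 5, plus 2-hour gap → hour 7); CNC milling (finishes hour 2); cutting (finishes hour 5). The controlling bound is hour 7, so heat treatment finishes at 7 + 8 = hour 15.
Surface grinding cannot start until heat treatment (finishes hour 15); material receipt (finishes hour 5, plus 1-hour gap → hour 6); CNC milling (finishes hour 2). The controlling bound is hour 15, so surface grinding finishes at 15 + 2 = hour 17.
Coating waits on surface grinding (finishes hour 17, plus 3-hour gap → hour 20); material receipt (finishes hour 5). The latest of these is hour 20, which is the earliest coating can start.

20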